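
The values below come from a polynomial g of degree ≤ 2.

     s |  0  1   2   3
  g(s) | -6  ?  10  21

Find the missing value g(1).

The 3 known points determine the degree-2 polynomial uniquely.
Write g(s) = as^2 + bs + c. Substituting each data point gives a linear system:
  c = -6
  4a + 2b + c = 10
  9a + 3b + c = 21
Solving the system yields a = 1, b = 6, c = -6.
So g(s) = s^2 + 6s - 6.
Then g(1) = 1.

1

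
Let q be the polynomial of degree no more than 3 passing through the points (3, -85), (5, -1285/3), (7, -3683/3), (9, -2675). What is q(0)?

-5

Forward differences of the values at x = 3, 5, 7, 9:
  q  : -85  -1285/3  -3683/3  -2675
  Δ  : -1030/3  -2398/3  -4342/3
  Δ^2: -456  -648
  Δ^3: -192
The third differences are constant, confirming degree 3.
Interpolating (Newton forward form) and evaluating at x = 0 gives q(0) = -5.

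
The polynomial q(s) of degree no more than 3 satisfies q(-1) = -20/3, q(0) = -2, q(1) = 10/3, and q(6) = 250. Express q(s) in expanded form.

Write q(s) = as^3 + bs^2 + cs + d. Substituting each data point gives a linear system:
  -a + b - c + d = -20/3
  d = -2
  a + b + c + d = 10/3
  216a + 36b + 6c + d = 250
Solving the system yields a = 1, b = 1/3, c = 4, d = -2.
So q(s) = s^3 + (1/3)s^2 + 4s - 2.
Check: q(0) = -2. ✓

q(s) = s^3 + (1/3)s^2 + 4s - 2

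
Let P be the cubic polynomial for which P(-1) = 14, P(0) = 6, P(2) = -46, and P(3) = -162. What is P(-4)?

398

Using the Lagrange interpolation formula with nodes -1, 0, 2, 3:
  L_0(n) = n(n - 2)(n - 3) / -12
  L_1(n) = (n + 1)(n - 2)(n - 3) / 6
  L_2(n) = (n + 1)n(n - 3) / -6
  L_3(n) = (n + 1)n(n - 2) / 12
Then P(n) = 14·L_0(n) + 6·L_1(n) - 46·L_2(n) - 162·L_3(n).
Expanding and collecting terms gives P(n) = -6n^3 - 2n + 6.
Evaluating at n = -4: P(-4) = 398.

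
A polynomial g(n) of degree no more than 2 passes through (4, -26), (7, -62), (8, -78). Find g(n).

Using the Lagrange interpolation formula with nodes 4, 7, 8:
  L_0(n) = (n - 7)(n - 8) / 12
  L_1(n) = (n - 4)(n - 8) / -3
  L_2(n) = (n - 4)(n - 7) / 4
Then g(n) = -26·L_0(n) - 62·L_1(n) - 78·L_2(n).
Expanding and collecting terms gives g(n) = -n^2 - n - 6.
Check: g(4) = -26. ✓

g(n) = -n^2 - n - 6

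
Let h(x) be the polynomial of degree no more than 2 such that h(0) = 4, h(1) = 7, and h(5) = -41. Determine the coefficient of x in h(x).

6

Write h(x) = ax^2 + bx + c. Substituting each data point gives a linear system:
  c = 4
  a + b + c = 7
  25a + 5b + c = -41
Solving the system yields a = -3, b = 6, c = 4.
So h(x) = -3x^2 + 6x + 4.
The coefficient of x is 6.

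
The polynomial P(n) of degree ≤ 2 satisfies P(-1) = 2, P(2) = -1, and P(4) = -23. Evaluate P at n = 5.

Using the Lagrange interpolation formula with nodes -1, 2, 4:
  L_0(n) = (n - 2)(n - 4) / 15
  L_1(n) = (n + 1)(n - 4) / -6
  L_2(n) = (n + 1)(n - 2) / 10
Then P(n) = 2·L_0(n) - 1·L_1(n) - 23·L_2(n).
Expanding and collecting terms gives P(n) = -2n² + n + 5.
Evaluating at n = 5: P(5) = -40.

-40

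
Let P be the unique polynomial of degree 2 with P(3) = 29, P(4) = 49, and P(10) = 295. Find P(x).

Write P(x) = ax^2 + bx + c. Substituting each data point gives a linear system:
  9a + 3b + c = 29
  16a + 4b + c = 49
  100a + 10b + c = 295
Solving the system yields a = 3, b = -1, c = 5.
So P(x) = 3x^2 - x + 5.
Check: P(10) = 295. ✓

P(x) = 3x^2 - x + 5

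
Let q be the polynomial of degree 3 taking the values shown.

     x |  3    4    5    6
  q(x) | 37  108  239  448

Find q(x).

Write q(x) = ax^3 + bx^2 + cx + d. Substituting each data point gives a linear system:
  27a + 9b + 3c + d = 37
  64a + 16b + 4c + d = 108
  125a + 25b + 5c + d = 239
  216a + 36b + 6c + d = 448
Solving the system yields a = 3, b = -6, c = 2, d = 4.
So q(x) = 3x^3 - 6x^2 + 2x + 4.
Check: q(3) = 37. ✓

q(x) = 3x^3 - 6x^2 + 2x + 4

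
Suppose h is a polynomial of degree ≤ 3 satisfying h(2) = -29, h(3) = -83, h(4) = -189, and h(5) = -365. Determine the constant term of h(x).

Write h(x) = ax^3 + bx^2 + cx + d. Substituting each data point gives a linear system:
  8a + 4b + 2c + d = -29
  27a + 9b + 3c + d = -83
  64a + 16b + 4c + d = -189
  125a + 25b + 5c + d = -365
Solving the system yields a = -3, b = 1, c = -2, d = -5.
So h(x) = -3x^3 + x^2 - 2x - 5.
The constant term is -5.

-5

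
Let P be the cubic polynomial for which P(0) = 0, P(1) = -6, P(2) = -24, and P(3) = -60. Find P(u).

Write P(u) = au^3 + bu^2 + cu + d. Substituting each data point gives a linear system:
  d = 0
  a + b + c + d = -6
  8a + 4b + 2c + d = -24
  27a + 9b + 3c + d = -60
Solving the system yields a = -1, b = -3, c = -2, d = 0.
So P(u) = -u^3 - 3u^2 - 2u.
Check: P(3) = -60. ✓

P(u) = -u^3 - 3u^2 - 2u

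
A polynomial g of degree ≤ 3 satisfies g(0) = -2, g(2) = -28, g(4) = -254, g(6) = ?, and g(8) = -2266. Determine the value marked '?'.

The 4 known points determine the degree-3 polynomial uniquely.
Write g(n) = an^3 + bn^2 + cn + d. Substituting each data point gives a linear system:
  d = -2
  8a + 4b + 2c + d = -28
  64a + 16b + 4c + d = -254
  512a + 64b + 8c + d = -2266
Solving the system yields a = -5, b = 5, c = -3, d = -2.
So g(n) = -5n³ + 5n² - 3n - 2.
Then g(6) = -920.

-920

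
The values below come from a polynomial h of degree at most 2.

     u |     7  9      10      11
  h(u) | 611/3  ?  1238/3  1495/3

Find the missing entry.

335

The 3 known points determine the degree-2 polynomial uniquely.
Write h(u) = au^2 + bu + c. Substituting each data point gives a linear system:
  49a + 7b + c = 611/3
  100a + 10b + c = 1238/3
  121a + 11b + c = 1495/3
Solving the system yields a = 4, b = 5/3, c = -4.
So h(u) = 4u^2 + (5/3)u - 4.
Then h(9) = 335.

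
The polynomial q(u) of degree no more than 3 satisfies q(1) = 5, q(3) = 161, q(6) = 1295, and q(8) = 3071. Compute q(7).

Using the Lagrange interpolation formula with nodes 1, 3, 6, 8:
  L_0(u) = (u - 3)(u - 6)(u - 8) / -70
  L_1(u) = (u - 1)(u - 6)(u - 8) / 30
  L_2(u) = (u - 1)(u - 3)(u - 8) / -30
  L_3(u) = (u - 1)(u - 3)(u - 6) / 70
Then q(u) = 5·L_0(u) + 161·L_1(u) + 1295·L_2(u) + 3071·L_3(u).
Expanding and collecting terms gives q(u) = 6u^3 - 1.
Evaluating at u = 7: q(7) = 2057.

2057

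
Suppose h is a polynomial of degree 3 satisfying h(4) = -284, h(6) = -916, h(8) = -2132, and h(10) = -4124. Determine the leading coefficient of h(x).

-4

Write h(x) = ax^3 + bx^2 + cx + d. Substituting each data point gives a linear system:
  64a + 16b + 4c + d = -284
  216a + 36b + 6c + d = -916
  512a + 64b + 8c + d = -2132
  1000a + 100b + 10c + d = -4124
Solving the system yields a = -4, b = -1, c = -2, d = -4.
So h(x) = -4x³ - x² - 2x - 4.
The leading coefficient is -4.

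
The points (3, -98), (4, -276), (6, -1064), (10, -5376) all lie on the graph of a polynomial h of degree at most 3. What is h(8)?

-2668

Write h(s) = as^3 + bs^2 + cs + d. Substituting each data point gives a linear system:
  27a + 9b + 3c + d = -98
  64a + 16b + 4c + d = -276
  216a + 36b + 6c + d = -1064
  1000a + 100b + 10c + d = -5376
Solving the system yields a = -6, b = 6, c = 2, d = 4.
So h(s) = -6s³ + 6s² + 2s + 4.
Then h(8) = -2668.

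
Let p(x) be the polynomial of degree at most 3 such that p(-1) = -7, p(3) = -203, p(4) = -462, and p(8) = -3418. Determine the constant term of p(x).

-2

Write p(x) = ax^3 + bx^2 + cx + d. Substituting each data point gives a linear system:
  -a + b - c + d = -7
  27a + 9b + 3c + d = -203
  64a + 16b + 4c + d = -462
  512a + 64b + 8c + d = -3418
Solving the system yields a = -6, b = -6, c = 5, d = -2.
So p(x) = -6x³ - 6x² + 5x - 2.
The constant term is -2.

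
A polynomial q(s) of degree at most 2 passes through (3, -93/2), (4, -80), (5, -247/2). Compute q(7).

Write q(s) = as^2 + bs + c. Substituting each data point gives a linear system:
  9a + 3b + c = -93/2
  16a + 4b + c = -80
  25a + 5b + c = -247/2
Solving the system yields a = -5, b = 3/2, c = -6.
So q(s) = -5s² + (3/2)s - 6.
Then q(7) = -481/2.

-481/2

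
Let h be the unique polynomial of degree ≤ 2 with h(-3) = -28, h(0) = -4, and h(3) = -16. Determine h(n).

h(n) = -2n^2 + 2n - 4

Write h(n) = an^2 + bn + c. Substituting each data point gives a linear system:
  9a - 3b + c = -28
  c = -4
  9a + 3b + c = -16
Solving the system yields a = -2, b = 2, c = -4.
So h(n) = -2n^2 + 2n - 4.
Check: h(0) = -4. ✓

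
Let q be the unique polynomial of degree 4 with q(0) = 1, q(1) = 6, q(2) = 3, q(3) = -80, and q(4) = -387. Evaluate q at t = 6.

Forward differences of the values at t = 0, 1, 2, 3, 4:
  q  : 1  6  3  -80  -387
  Δ  : 5  -3  -83  -307
  Δ^2: -8  -80  -224
  Δ^3: -72  -144
  Δ^4: -72
The fourth differences are constant, confirming degree 4.
Interpolating (Newton forward form) and evaluating at t = 6 gives q(6) = -2609.

-2609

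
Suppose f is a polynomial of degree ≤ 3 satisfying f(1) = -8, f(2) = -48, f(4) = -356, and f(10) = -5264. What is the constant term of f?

-4

Write f(n) = an^3 + bn^2 + cn + d. Substituting each data point gives a linear system:
  a + b + c + d = -8
  8a + 4b + 2c + d = -48
  64a + 16b + 4c + d = -356
  1000a + 100b + 10c + d = -5264
Solving the system yields a = -5, b = -3, c = 4, d = -4.
So f(n) = -5n^3 - 3n^2 + 4n - 4.
The constant term is -4.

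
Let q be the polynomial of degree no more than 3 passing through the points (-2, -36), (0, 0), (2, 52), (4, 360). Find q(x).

q(x) = 5x^3 + 2x^2 + 2x

Write q(x) = ax^3 + bx^2 + cx + d. Substituting each data point gives a linear system:
  -8a + 4b - 2c + d = -36
  d = 0
  8a + 4b + 2c + d = 52
  64a + 16b + 4c + d = 360
Solving the system yields a = 5, b = 2, c = 2, d = 0.
So q(x) = 5x^3 + 2x^2 + 2x.
Check: q(2) = 52. ✓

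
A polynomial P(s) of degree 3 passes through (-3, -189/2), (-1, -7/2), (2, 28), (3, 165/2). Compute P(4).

189

Write P(s) = as^3 + bs^2 + cs + d. Substituting each data point gives a linear system:
  -27a + 9b - 3c + d = -189/2
  -a + b - c + d = -7/2
  8a + 4b + 2c + d = 28
  27a + 9b + 3c + d = 165/2
Solving the system yields a = 3, b = -1, c = 5/2, d = 3.
So P(s) = 3s^3 - s^2 + (5/2)s + 3.
Then P(4) = 189.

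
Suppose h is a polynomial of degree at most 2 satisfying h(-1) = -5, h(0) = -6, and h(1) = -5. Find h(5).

Write h(u) = au^2 + bu + c. Substituting each data point gives a linear system:
  a - b + c = -5
  c = -6
  a + b + c = -5
Solving the system yields a = 1, b = 0, c = -6.
So h(u) = u^2 - 6.
Then h(5) = 19.

19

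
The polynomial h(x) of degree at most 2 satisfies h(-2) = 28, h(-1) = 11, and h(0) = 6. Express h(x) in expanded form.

h(x) = 6x^2 + x + 6

Write h(x) = ax^2 + bx + c. Substituting each data point gives a linear system:
  4a - 2b + c = 28
  a - b + c = 11
  c = 6
Solving the system yields a = 6, b = 1, c = 6.
So h(x) = 6x^2 + x + 6.
Check: h(-1) = 11. ✓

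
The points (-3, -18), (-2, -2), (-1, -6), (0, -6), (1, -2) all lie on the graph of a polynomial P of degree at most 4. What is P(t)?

P(t) = -t^4 - 2t^3 + 3t^2 + 4t - 6

Write P(t) = at^4 + bt^3 + ct^2 + dt + e. Substituting each data point gives a linear system:
  81a - 27b + 9c - 3d + e = -18
  16a - 8b + 4c - 2d + e = -2
  a - b + c - d + e = -6
  e = -6
  a + b + c + d + e = -2
Solving the system yields a = -1, b = -2, c = 3, d = 4, e = -6.
So P(t) = -t^4 - 2t^3 + 3t^2 + 4t - 6.
Check: P(1) = -2. ✓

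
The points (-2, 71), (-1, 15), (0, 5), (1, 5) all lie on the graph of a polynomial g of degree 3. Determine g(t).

g(t) = -6t^3 + 5t^2 + t + 5

Write g(t) = at^3 + bt^2 + ct + d. Substituting each data point gives a linear system:
  -8a + 4b - 2c + d = 71
  -a + b - c + d = 15
  d = 5
  a + b + c + d = 5
Solving the system yields a = -6, b = 5, c = 1, d = 5.
So g(t) = -6t³ + 5t² + t + 5.
Check: g(-1) = 15. ✓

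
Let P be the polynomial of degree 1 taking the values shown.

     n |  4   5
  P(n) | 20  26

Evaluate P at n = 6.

32

Write P(n) = an + b. Substituting each data point gives a linear system:
  4a + b = 20
  5a + b = 26
Solving the system yields a = 6, b = -4.
So P(n) = 6n - 4.
Then P(6) = 32.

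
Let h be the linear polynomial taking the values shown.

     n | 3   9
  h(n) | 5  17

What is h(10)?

19

Using the Lagrange interpolation formula with nodes 3, 9:
  L_0(n) = (n - 9) / -6
  L_1(n) = (n - 3) / 6
Then h(n) = 5·L_0(n) + 17·L_1(n).
Expanding and collecting terms gives h(n) = 2n - 1.
Evaluating at n = 10: h(10) = 19.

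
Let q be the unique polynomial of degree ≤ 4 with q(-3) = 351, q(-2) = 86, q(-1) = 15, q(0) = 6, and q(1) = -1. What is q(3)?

Forward differences of the values at u = -3, -2, -1, 0, 1:
  q  : 351  86  15  6  -1
  Δ  : -265  -71  -9  -7
  Δ^2: 194  62  2
  Δ^3: -132  -60
  Δ^4: 72
The fourth differences are constant, confirming degree 4.
Interpolating (Newton forward form) and evaluating at u = 3 gives q(3) = 111.

111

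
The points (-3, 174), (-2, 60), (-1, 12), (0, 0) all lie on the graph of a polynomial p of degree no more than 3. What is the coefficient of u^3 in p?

Write p(u) = au^3 + bu^2 + cu + d. Substituting each data point gives a linear system:
  -27a + 9b - 3c + d = 174
  -8a + 4b - 2c + d = 60
  -a + b - c + d = 12
  d = 0
Solving the system yields a = -5, b = 3, c = -4, d = 0.
So p(u) = -5u³ + 3u² - 4u.
The leading coefficient is -5.

-5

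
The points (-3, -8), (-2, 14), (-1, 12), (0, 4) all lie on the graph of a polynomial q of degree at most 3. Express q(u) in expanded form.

q(u) = 3u^3 + 6u^2 - 5u + 4

Write q(u) = au^3 + bu^2 + cu + d. Substituting each data point gives a linear system:
  -27a + 9b - 3c + d = -8
  -8a + 4b - 2c + d = 14
  -a + b - c + d = 12
  d = 4
Solving the system yields a = 3, b = 6, c = -5, d = 4.
So q(u) = 3u³ + 6u² - 5u + 4.
Check: q(-2) = 14. ✓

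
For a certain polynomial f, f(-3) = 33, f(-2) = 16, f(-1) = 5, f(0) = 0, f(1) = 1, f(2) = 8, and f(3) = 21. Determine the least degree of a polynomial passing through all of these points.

Forward differences of the values at n = -3, -2, -1, 0, 1, 2, 3:
  f  : 33  16  5  0  1  8  21
  Δ  : -17  -11  -5  1  7  13
  Δ^2: 6  6  6  6  6
  Δ^3: 0  0  0  0
  Δ^4: 0  0  0
  Δ^5: 0  0
  Δ^6: 0
The second differences are constant (6) and nonzero, while all higher differences vanish, so the minimal degree is 2.

2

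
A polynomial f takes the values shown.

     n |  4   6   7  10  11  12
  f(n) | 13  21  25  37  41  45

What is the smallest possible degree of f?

Divided differences on the nodes 4, 6, 7, 10, 11, 12:
  order 0: 13  21  25  37  41  45
  order 1: 4  4  4  4  4
  order 2: 0  0  0  0
  order 3: 0  0  0
  order 4: 0  0
  order 5: 0
The order-1 divided differences are all 4 (nonzero) and every higher order vanishes, so the data lies on a polynomial of degree exactly 1.

1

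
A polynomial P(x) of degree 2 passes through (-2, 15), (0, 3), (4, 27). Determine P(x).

P(x) = 2x^2 - 2x + 3

Using the Lagrange interpolation formula with nodes -2, 0, 4:
  L_0(x) = x(x - 4) / 12
  L_1(x) = (x + 2)(x - 4) / -8
  L_2(x) = (x + 2)x / 24
Then P(x) = 15·L_0(x) + 3·L_1(x) + 27·L_2(x).
Expanding and collecting terms gives P(x) = 2x^2 - 2x + 3.
Check: P(0) = 3. ✓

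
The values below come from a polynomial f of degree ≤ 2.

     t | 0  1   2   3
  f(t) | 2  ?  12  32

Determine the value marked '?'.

2

On equispaced nodes a degree-2 polynomial has vanishing third forward difference, so
  - f(0) + 3·f(1) - 3·f(2) + f(3) = 0.
Substituting the known values and solving for f(1):
  3·f(1) = 6
  f(1) = 2.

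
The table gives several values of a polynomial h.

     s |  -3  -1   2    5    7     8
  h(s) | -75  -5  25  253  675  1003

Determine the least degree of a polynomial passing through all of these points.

3

Divided differences on the nodes -3, -1, 2, 5, 7, 8:
  order 0: -75  -5  25  253  675  1003
  order 1: 35  10  76  211  328
  order 2: -5  11  27  39
  order 3: 2  2  2
  order 4: 0  0
  order 5: 0
The order-3 divided differences are all 2 (nonzero) and every higher order vanishes, so the data lies on a polynomial of degree exactly 3.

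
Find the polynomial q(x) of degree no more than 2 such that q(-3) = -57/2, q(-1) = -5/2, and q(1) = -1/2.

Write q(x) = ax^2 + bx + c. Substituting each data point gives a linear system:
  9a - 3b + c = -57/2
  a - b + c = -5/2
  a + b + c = -1/2
Solving the system yields a = -3, b = 1, c = 3/2.
So q(x) = -3x^2 + x + 3/2.
Check: q(-3) = -57/2. ✓

q(x) = -3x^2 + x + 3/2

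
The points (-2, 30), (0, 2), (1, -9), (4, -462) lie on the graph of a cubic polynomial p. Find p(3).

Using the Lagrange interpolation formula with nodes -2, 0, 1, 4:
  L_0(x) = x(x - 1)(x - 4) / -36
  L_1(x) = (x + 2)(x - 1)(x - 4) / 8
  L_2(x) = (x + 2)x(x - 4) / -9
  L_3(x) = (x + 2)x(x - 1) / 72
Then p(x) = 30·L_0(x) + 2·L_1(x) - 9·L_2(x) - 462·L_3(x).
Expanding and collecting terms gives p(x) = -6x^3 - 5x^2 + 2.
Evaluating at x = 3: p(3) = -205.

-205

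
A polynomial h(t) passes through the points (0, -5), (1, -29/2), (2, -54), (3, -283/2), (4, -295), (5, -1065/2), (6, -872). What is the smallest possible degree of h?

Forward differences of the values at t = 0, 1, 2, 3, 4, 5, 6:
  h  : -5  -29/2  -54  -283/2  -295  -1065/2  -872
  Δ  : -19/2  -79/2  -175/2  -307/2  -475/2  -679/2
  Δ^2: -30  -48  -66  -84  -102
  Δ^3: -18  -18  -18  -18
  Δ^4: 0  0  0
  Δ^5: 0  0
  Δ^6: 0
The third differences are constant (-18) and nonzero, while all higher differences vanish, so the minimal degree is 3.

3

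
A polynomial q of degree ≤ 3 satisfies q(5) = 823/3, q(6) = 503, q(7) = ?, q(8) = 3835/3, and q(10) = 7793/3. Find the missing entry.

The 4 known points determine the degree-3 polynomial uniquely.
Write q(u) = au^3 + bu^2 + cu + d. Substituting each data point gives a linear system:
  125a + 25b + 5c + d = 823/3
  216a + 36b + 6c + d = 503
  512a + 64b + 8c + d = 3835/3
  1000a + 100b + 10c + d = 7793/3
Solving the system yields a = 3, b = -4, c = -1/3, d = 1.
So q(u) = 3u^3 - 4u^2 - (1/3)u + 1.
Then q(7) = 2495/3.

2495/3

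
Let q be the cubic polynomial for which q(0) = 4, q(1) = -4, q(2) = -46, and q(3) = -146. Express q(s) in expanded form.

Using the Lagrange interpolation formula with nodes 0, 1, 2, 3:
  L_0(s) = (s - 1)(s - 2)(s - 3) / -6
  L_1(s) = s(s - 2)(s - 3) / 2
  L_2(s) = s(s - 1)(s - 3) / -2
  L_3(s) = s(s - 1)(s - 2) / 6
Then q(s) = 4·L_0(s) - 4·L_1(s) - 46·L_2(s) - 146·L_3(s).
Expanding and collecting terms gives q(s) = -4s^3 - 5s^2 + s + 4.
Check: q(3) = -146. ✓

q(s) = -4s^3 - 5s^2 + s + 4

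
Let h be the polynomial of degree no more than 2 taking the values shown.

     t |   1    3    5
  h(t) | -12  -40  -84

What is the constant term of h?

Write h(t) = at^2 + bt + c. Substituting each data point gives a linear system:
  a + b + c = -12
  9a + 3b + c = -40
  25a + 5b + c = -84
Solving the system yields a = -2, b = -6, c = -4.
So h(t) = -2t^2 - 6t - 4.
The constant term is -4.

-4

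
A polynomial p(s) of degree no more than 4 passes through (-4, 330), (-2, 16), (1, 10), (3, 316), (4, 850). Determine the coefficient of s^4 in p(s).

2

Write p(s) = as^4 + bs^3 + cs^2 + ds + e. Substituting each data point gives a linear system:
  256a - 64b + 16c - 4d + e = 330
  16a - 8b + 4c - 2d + e = 16
  a + b + c + d + e = 10
  81a + 27b + 9c + 3d + e = 316
  256a + 64b + 16c + 4d + e = 850
Solving the system yields a = 2, b = 4, c = 5, d = 1, e = -2.
So p(s) = 2s^4 + 4s^3 + 5s^2 + s - 2.
The leading coefficient is 2.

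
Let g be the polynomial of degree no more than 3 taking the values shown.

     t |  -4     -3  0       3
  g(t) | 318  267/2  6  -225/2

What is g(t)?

g(t) = -5t^3 + (1/2)t^2 + 4t + 6

Using the Lagrange interpolation formula with nodes -4, -3, 0, 3:
  L_0(t) = (t + 3)t(t - 3) / -28
  L_1(t) = (t + 4)t(t - 3) / 18
  L_2(t) = (t + 4)(t + 3)(t - 3) / -36
  L_3(t) = (t + 4)(t + 3)t / 126
Then g(t) = 318·L_0(t) + 267/2·L_1(t) + 6·L_2(t) - 225/2·L_3(t).
Expanding and collecting terms gives g(t) = -5t³ + (1/2)t² + 4t + 6.
Check: g(-4) = 318. ✓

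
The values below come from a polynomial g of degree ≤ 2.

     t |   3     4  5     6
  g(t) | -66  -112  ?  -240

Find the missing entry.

-170

On equispaced nodes a degree-2 polynomial has vanishing third forward difference, so
  - g(3) + 3·g(4) - 3·g(5) + g(6) = 0.
Substituting the known values and solving for g(5):
  -3·g(5) = 510
  g(5) = -170.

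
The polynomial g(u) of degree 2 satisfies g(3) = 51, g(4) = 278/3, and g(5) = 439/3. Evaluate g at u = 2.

64/3

Using the Lagrange interpolation formula with nodes 3, 4, 5:
  L_0(u) = (u - 4)(u - 5) / 2
  L_1(u) = (u - 3)(u - 5) / -1
  L_2(u) = (u - 3)(u - 4) / 2
Then g(u) = 51·L_0(u) + 278/3·L_1(u) + 439/3·L_2(u).
Expanding and collecting terms gives g(u) = 6u² - (1/3)u - 2.
Evaluating at u = 2: g(2) = 64/3.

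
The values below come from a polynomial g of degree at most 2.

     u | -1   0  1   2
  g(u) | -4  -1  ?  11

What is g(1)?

The 3 known points determine the degree-2 polynomial uniquely.
Write g(u) = au^2 + bu + c. Substituting each data point gives a linear system:
  a - b + c = -4
  c = -1
  4a + 2b + c = 11
Solving the system yields a = 1, b = 4, c = -1.
So g(u) = u² + 4u - 1.
Then g(1) = 4.

4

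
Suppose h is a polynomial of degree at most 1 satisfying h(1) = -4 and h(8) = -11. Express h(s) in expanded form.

Write h(s) = as + b. Substituting each data point gives a linear system:
  a + b = -4
  8a + b = -11
Solving the system yields a = -1, b = -3.
So h(s) = -s - 3.
Check: h(8) = -11. ✓

h(s) = -s - 3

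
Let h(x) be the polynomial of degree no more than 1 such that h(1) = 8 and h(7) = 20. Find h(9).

24

Using the Lagrange interpolation formula with nodes 1, 7:
  L_0(x) = (x - 7) / -6
  L_1(x) = (x - 1) / 6
Then h(x) = 8·L_0(x) + 20·L_1(x).
Expanding and collecting terms gives h(x) = 2x + 6.
Evaluating at x = 9: h(9) = 24.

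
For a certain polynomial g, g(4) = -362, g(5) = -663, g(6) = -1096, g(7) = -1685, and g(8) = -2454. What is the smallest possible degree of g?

Forward differences of the values at t = 4, 5, 6, 7, 8:
  g  : -362  -663  -1096  -1685  -2454
  Δ  : -301  -433  -589  -769
  Δ^2: -132  -156  -180
  Δ^3: -24  -24
  Δ^4: 0
The third differences are constant (-24) and nonzero, while all higher differences vanish, so the minimal degree is 3.

3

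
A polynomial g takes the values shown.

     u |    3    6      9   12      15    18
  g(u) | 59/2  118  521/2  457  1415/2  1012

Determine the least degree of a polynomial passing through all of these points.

Forward differences of the values at u = 3, 6, 9, 12, 15, 18:
  g  : 59/2  118  521/2  457  1415/2  1012
  Δ  : 177/2  285/2  393/2  501/2  609/2
  Δ^2: 54  54  54  54
  Δ^3: 0  0  0
  Δ^4: 0  0
  Δ^5: 0
The second differences are constant (54) and nonzero, while all higher differences vanish, so the minimal degree is 2.

2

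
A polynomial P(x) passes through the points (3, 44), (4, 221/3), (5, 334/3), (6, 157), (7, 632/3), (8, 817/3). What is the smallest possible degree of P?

Forward differences of the values at x = 3, 4, 5, 6, 7, 8:
  P  : 44  221/3  334/3  157  632/3  817/3
  Δ  : 89/3  113/3  137/3  161/3  185/3
  Δ^2: 8  8  8  8
  Δ^3: 0  0  0
  Δ^4: 0  0
  Δ^5: 0
The second differences are constant (8) and nonzero, while all higher differences vanish, so the minimal degree is 2.

2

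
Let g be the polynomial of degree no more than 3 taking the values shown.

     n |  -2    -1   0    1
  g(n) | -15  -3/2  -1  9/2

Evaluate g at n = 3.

205/2

Write g(n) = an^3 + bn^2 + cn + d. Substituting each data point gives a linear system:
  -8a + 4b - 2c + d = -15
  -a + b - c + d = -3/2
  d = -1
  a + b + c + d = 9/2
Solving the system yields a = 3, b = 5/2, c = 0, d = -1.
So g(n) = 3n^3 + (5/2)n^2 - 1.
Then g(3) = 205/2.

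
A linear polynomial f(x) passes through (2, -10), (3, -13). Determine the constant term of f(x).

Write f(x) = ax + b. Substituting each data point gives a linear system:
  2a + b = -10
  3a + b = -13
Solving the system yields a = -3, b = -4.
So f(x) = -3x - 4.
The constant term is -4.

-4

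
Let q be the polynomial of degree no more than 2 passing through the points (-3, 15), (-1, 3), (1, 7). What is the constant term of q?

3

Write q(t) = at^2 + bt + c. Substituting each data point gives a linear system:
  9a - 3b + c = 15
  a - b + c = 3
  a + b + c = 7
Solving the system yields a = 2, b = 2, c = 3.
So q(t) = 2t^2 + 2t + 3.
The constant term is 3.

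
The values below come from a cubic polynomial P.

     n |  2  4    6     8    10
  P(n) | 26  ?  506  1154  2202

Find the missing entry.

On equispaced nodes a degree-3 polynomial has vanishing fourth forward difference, so
  P(2) - 4·P(4) + 6·P(6) - 4·P(8) + P(10) = 0.
Substituting the known values and solving for P(4):
  -4·P(4) = -648
  P(4) = 162.

162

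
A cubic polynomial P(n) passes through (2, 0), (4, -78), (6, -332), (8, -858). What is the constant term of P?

Write P(n) = an^3 + bn^2 + cn + d. Substituting each data point gives a linear system:
  8a + 4b + 2c + d = 0
  64a + 16b + 4c + d = -78
  216a + 36b + 6c + d = -332
  512a + 64b + 8c + d = -858
Solving the system yields a = -2, b = 2, c = 5, d = -2.
So P(n) = -2n^3 + 2n^2 + 5n - 2.
The constant term is -2.

-2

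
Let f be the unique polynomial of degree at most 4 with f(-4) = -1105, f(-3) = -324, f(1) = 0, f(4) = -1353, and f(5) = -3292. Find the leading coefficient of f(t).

Write f(t) = at^4 + bt^3 + ct^2 + dt + e. Substituting each data point gives a linear system:
  256a - 64b + 16c - 4d + e = -1105
  81a - 27b + 9c - 3d + e = -324
  a + b + c + d + e = 0
  256a + 64b + 16c + 4d + e = -1353
  625a + 125b + 25c + 5d + e = -3292
Solving the system yields a = -5, b = -2, c = 3, d = 1, e = 3.
So f(t) = -5t⁴ - 2t³ + 3t² + t + 3.
The leading coefficient is -5.

-5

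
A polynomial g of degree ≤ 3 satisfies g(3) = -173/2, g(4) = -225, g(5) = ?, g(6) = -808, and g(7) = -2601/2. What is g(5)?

-915/2

The 4 known points determine the degree-3 polynomial uniquely.
Write g(u) = au^3 + bu^2 + cu + d. Substituting each data point gives a linear system:
  27a + 9b + 3c + d = -173/2
  64a + 16b + 4c + d = -225
  216a + 36b + 6c + d = -808
  343a + 49b + 7c + d = -2601/2
Solving the system yields a = -4, b = 1, c = 5/2, d = 5.
So g(u) = -4u^3 + u^2 + (5/2)u + 5.
Then g(5) = -915/2.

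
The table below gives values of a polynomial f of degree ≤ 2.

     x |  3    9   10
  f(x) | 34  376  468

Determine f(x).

Write f(x) = ax^2 + bx + c. Substituting each data point gives a linear system:
  9a + 3b + c = 34
  81a + 9b + c = 376
  100a + 10b + c = 468
Solving the system yields a = 5, b = -3, c = -2.
So f(x) = 5x^2 - 3x - 2.
Check: f(9) = 376. ✓

f(x) = 5x^2 - 3x - 2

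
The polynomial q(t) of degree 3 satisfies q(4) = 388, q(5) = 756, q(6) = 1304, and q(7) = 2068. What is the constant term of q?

Write q(t) = at^3 + bt^2 + ct + d. Substituting each data point gives a linear system:
  64a + 16b + 4c + d = 388
  125a + 25b + 5c + d = 756
  216a + 36b + 6c + d = 1304
  343a + 49b + 7c + d = 2068
Solving the system yields a = 6, b = 0, c = 2, d = -4.
So q(t) = 6t³ + 2t - 4.
The constant term is -4.

-4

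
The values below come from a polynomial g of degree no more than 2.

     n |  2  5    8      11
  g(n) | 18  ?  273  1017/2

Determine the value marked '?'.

219/2

The 3 known points determine the degree-2 polynomial uniquely.
Write g(n) = an^2 + bn + c. Substituting each data point gives a linear system:
  4a + 2b + c = 18
  64a + 8b + c = 273
  121a + 11b + c = 1017/2
Solving the system yields a = 4, b = 5/2, c = -3.
So g(n) = 4n^2 + (5/2)n - 3.
Then g(5) = 219/2.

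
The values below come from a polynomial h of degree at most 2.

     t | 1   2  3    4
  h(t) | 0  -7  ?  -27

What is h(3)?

-16

The 3 known points determine the degree-2 polynomial uniquely.
Write h(t) = at^2 + bt + c. Substituting each data point gives a linear system:
  a + b + c = 0
  4a + 2b + c = -7
  16a + 4b + c = -27
Solving the system yields a = -1, b = -4, c = 5.
So h(t) = -t^2 - 4t + 5.
Then h(3) = -16.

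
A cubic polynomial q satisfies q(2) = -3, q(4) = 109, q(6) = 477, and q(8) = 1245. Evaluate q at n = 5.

252

Write q(n) = an^3 + bn^2 + cn + d. Substituting each data point gives a linear system:
  8a + 4b + 2c + d = -3
  64a + 16b + 4c + d = 109
  216a + 36b + 6c + d = 477
  512a + 64b + 8c + d = 1245
Solving the system yields a = 3, b = -4, c = -4, d = -3.
So q(n) = 3n³ - 4n² - 4n - 3.
Then q(5) = 252.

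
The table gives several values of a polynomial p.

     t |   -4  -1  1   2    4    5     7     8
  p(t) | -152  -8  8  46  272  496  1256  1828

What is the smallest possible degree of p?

Divided differences on the nodes -4, -1, 1, 2, 4, 5, 7, 8:
  order 0: -152  -8  8  46  272  496  1256  1828
  order 1: 48  8  38  113  224  380  572
  order 2: -8  10  25  37  52  64
  order 3: 3  3  3  3  3
  order 4: 0  0  0  0
  order 5: 0  0  0
  order 6: 0  0
  order 7: 0
The order-3 divided differences are all 3 (nonzero) and every higher order vanishes, so the data lies on a polynomial of degree exactly 3.

3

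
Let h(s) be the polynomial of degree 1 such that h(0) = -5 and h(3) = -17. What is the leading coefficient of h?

Write h(s) = as + b. Substituting each data point gives a linear system:
  b = -5
  3a + b = -17
Solving the system yields a = -4, b = -5.
So h(s) = -4s - 5.
The leading coefficient is -4.

-4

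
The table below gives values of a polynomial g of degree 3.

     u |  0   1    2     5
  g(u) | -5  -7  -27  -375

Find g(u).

Write g(u) = au^3 + bu^2 + cu + d. Substituting each data point gives a linear system:
  d = -5
  a + b + c + d = -7
  8a + 4b + 2c + d = -27
  125a + 25b + 5c + d = -375
Solving the system yields a = -3, b = 0, c = 1, d = -5.
So g(u) = -3u³ + u - 5.
Check: g(5) = -375. ✓

g(u) = -3u^3 + u - 5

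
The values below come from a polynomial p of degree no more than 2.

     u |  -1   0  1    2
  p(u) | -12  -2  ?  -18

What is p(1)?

-4

On equispaced nodes a degree-2 polynomial has vanishing third forward difference, so
  - p(-1) + 3·p(0) - 3·p(1) + p(2) = 0.
Substituting the known values and solving for p(1):
  -3·p(1) = 12
  p(1) = -4.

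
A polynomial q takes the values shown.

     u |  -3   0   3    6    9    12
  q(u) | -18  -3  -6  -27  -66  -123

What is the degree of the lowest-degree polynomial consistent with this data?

Forward differences of the values at u = -3, 0, 3, 6, 9, 12:
  q  : -18  -3  -6  -27  -66  -123
  Δ  : 15  -3  -21  -39  -57
  Δ^2: -18  -18  -18  -18
  Δ^3: 0  0  0
  Δ^4: 0  0
  Δ^5: 0
The second differences are constant (-18) and nonzero, while all higher differences vanish, so the minimal degree is 2.

2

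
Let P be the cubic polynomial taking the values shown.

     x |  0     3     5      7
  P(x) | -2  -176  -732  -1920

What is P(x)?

Using the Lagrange interpolation formula with nodes 0, 3, 5, 7:
  L_0(x) = (x - 3)(x - 5)(x - 7) / -105
  L_1(x) = x(x - 5)(x - 7) / 24
  L_2(x) = x(x - 3)(x - 7) / -20
  L_3(x) = x(x - 3)(x - 5) / 56
Then P(x) = -2·L_0(x) - 176·L_1(x) - 732·L_2(x) - 1920·L_3(x).
Expanding and collecting terms gives P(x) = -5x^3 - 4x^2 - x - 2.
Check: P(0) = -2. ✓

P(x) = -5x^3 - 4x^2 - x - 2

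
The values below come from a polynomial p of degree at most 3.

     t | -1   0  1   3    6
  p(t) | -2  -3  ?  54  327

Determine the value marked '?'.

2

The 4 known points determine the degree-3 polynomial uniquely.
Write p(t) = at^3 + bt^2 + ct + d. Substituting each data point gives a linear system:
  -a + b - c + d = -2
  d = -3
  27a + 9b + 3c + d = 54
  216a + 36b + 6c + d = 327
Solving the system yields a = 1, b = 3, c = 1, d = -3.
So p(t) = t^3 + 3t^2 + t - 3.
Then p(1) = 2.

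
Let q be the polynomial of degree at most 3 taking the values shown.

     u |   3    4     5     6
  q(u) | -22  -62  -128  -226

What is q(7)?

-362

Using the Lagrange interpolation formula with nodes 3, 4, 5, 6:
  L_0(u) = (u - 4)(u - 5)(u - 6) / -6
  L_1(u) = (u - 3)(u - 5)(u - 6) / 2
  L_2(u) = (u - 3)(u - 4)(u - 6) / -2
  L_3(u) = (u - 3)(u - 4)(u - 5) / 6
Then q(u) = -22·L_0(u) - 62·L_1(u) - 128·L_2(u) - 226·L_3(u).
Expanding and collecting terms gives q(u) = -u^3 - u^2 + 4u + 2.
Evaluating at u = 7: q(7) = -362.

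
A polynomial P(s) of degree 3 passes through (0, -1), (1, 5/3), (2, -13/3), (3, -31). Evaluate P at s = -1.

Forward differences of the values at s = 0, 1, 2, 3:
  P  : -1  5/3  -13/3  -31
  Δ  : 8/3  -6  -80/3
  Δ^2: -26/3  -62/3
  Δ^3: -12
The third differences are constant, confirming degree 3.
Interpolating (Newton forward form) and evaluating at s = -1 gives P(-1) = -1/3.

-1/3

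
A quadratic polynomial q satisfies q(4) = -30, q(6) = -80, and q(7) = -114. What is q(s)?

Write q(s) = as^2 + bs + c. Substituting each data point gives a linear system:
  16a + 4b + c = -30
  36a + 6b + c = -80
  49a + 7b + c = -114
Solving the system yields a = -3, b = 5, c = -2.
So q(s) = -3s^2 + 5s - 2.
Check: q(6) = -80. ✓

q(s) = -3s^2 + 5s - 2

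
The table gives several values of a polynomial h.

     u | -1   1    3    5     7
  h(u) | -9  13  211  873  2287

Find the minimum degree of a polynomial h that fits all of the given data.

3

Forward differences of the values at u = -1, 1, 3, 5, 7:
  h  : -9  13  211  873  2287
  Δ  : 22  198  662  1414
  Δ^2: 176  464  752
  Δ^3: 288  288
  Δ^4: 0
The third differences are constant (288) and nonzero, while all higher differences vanish, so the minimal degree is 3.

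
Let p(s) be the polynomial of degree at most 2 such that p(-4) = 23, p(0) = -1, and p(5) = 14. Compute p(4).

Using the Lagrange interpolation formula with nodes -4, 0, 5:
  L_0(s) = s(s - 5) / 36
  L_1(s) = (s + 4)(s - 5) / -20
  L_2(s) = (s + 4)s / 45
Then p(s) = 23·L_0(s) - 1·L_1(s) + 14·L_2(s).
Expanding and collecting terms gives p(s) = s^2 - 2s - 1.
Evaluating at s = 4: p(4) = 7.

7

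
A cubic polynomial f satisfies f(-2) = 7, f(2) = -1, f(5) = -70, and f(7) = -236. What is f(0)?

Write f(t) = at^3 + bt^2 + ct + d. Substituting each data point gives a linear system:
  -8a + 4b - 2c + d = 7
  8a + 4b + 2c + d = -1
  125a + 25b + 5c + d = -70
  343a + 49b + 7c + d = -236
Solving the system yields a = -1, b = 2, c = 2, d = -5.
So f(t) = -t^3 + 2t^2 + 2t - 5.
Then f(0) = -5.

-5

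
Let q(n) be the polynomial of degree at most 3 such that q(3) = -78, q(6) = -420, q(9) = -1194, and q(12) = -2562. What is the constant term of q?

-6

Write q(n) = an^3 + bn^2 + cn + d. Substituting each data point gives a linear system:
  27a + 9b + 3c + d = -78
  216a + 36b + 6c + d = -420
  729a + 81b + 9c + d = -1194
  1728a + 144b + 12c + d = -2562
Solving the system yields a = -1, b = -6, c = 3, d = -6.
So q(n) = -n^3 - 6n^2 + 3n - 6.
The constant term is -6.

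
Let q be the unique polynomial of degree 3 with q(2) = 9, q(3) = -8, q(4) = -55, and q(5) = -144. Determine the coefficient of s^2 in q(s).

3

Write q(s) = as^3 + bs^2 + cs + d. Substituting each data point gives a linear system:
  8a + 4b + 2c + d = 9
  27a + 9b + 3c + d = -8
  64a + 16b + 4c + d = -55
  125a + 25b + 5c + d = -144
Solving the system yields a = -2, b = 3, c = 6, d = 1.
So q(s) = -2s³ + 3s² + 6s + 1.
The coefficient of s^2 is 3.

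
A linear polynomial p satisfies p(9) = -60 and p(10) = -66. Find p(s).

p(s) = -6s - 6

Write p(s) = as + b. Substituting each data point gives a linear system:
  9a + b = -60
  10a + b = -66
Solving the system yields a = -6, b = -6.
So p(s) = -6s - 6.
Check: p(9) = -60. ✓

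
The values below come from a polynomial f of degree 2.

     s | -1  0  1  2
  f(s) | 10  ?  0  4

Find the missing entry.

2

On equispaced nodes a degree-2 polynomial has vanishing third forward difference, so
  - f(-1) + 3·f(0) - 3·f(1) + f(2) = 0.
Substituting the known values and solving for f(0):
  3·f(0) = 6
  f(0) = 2.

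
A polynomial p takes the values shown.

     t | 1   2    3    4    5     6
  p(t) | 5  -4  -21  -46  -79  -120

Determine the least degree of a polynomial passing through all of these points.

Forward differences of the values at t = 1, 2, 3, 4, 5, 6:
  p  : 5  -4  -21  -46  -79  -120
  Δ  : -9  -17  -25  -33  -41
  Δ^2: -8  -8  -8  -8
  Δ^3: 0  0  0
  Δ^4: 0  0
  Δ^5: 0
The second differences are constant (-8) and nonzero, while all higher differences vanish, so the minimal degree is 2.

2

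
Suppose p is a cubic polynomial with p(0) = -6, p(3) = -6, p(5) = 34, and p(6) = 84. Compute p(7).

Using the Lagrange interpolation formula with nodes 0, 3, 5, 6:
  L_0(s) = (s - 3)(s - 5)(s - 6) / -90
  L_1(s) = s(s - 5)(s - 6) / 18
  L_2(s) = s(s - 3)(s - 6) / -10
  L_3(s) = s(s - 3)(s - 5) / 18
Then p(s) = -6·L_0(s) - 6·L_1(s) + 34·L_2(s) + 84·L_3(s).
Expanding and collecting terms gives p(s) = s^3 - 4s^2 + 3s - 6.
Evaluating at s = 7: p(7) = 162.

162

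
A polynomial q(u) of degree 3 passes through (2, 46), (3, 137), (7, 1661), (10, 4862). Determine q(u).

q(u) = 5u^3 - 2u^2 + 6u + 2

Write q(u) = au^3 + bu^2 + cu + d. Substituting each data point gives a linear system:
  8a + 4b + 2c + d = 46
  27a + 9b + 3c + d = 137
  343a + 49b + 7c + d = 1661
  1000a + 100b + 10c + d = 4862
Solving the system yields a = 5, b = -2, c = 6, d = 2.
So q(u) = 5u^3 - 2u^2 + 6u + 2.
Check: q(3) = 137. ✓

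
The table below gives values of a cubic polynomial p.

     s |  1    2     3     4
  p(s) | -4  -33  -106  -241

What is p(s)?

Using the Lagrange interpolation formula with nodes 1, 2, 3, 4:
  L_0(s) = (s - 2)(s - 3)(s - 4) / -6
  L_1(s) = (s - 1)(s - 3)(s - 4) / 2
  L_2(s) = (s - 1)(s - 2)(s - 4) / -2
  L_3(s) = (s - 1)(s - 2)(s - 3) / 6
Then p(s) = -4·L_0(s) - 33·L_1(s) - 106·L_2(s) - 241·L_3(s).
Expanding and collecting terms gives p(s) = -3s^3 - 4s^2 + 4s - 1.
Check: p(1) = -4. ✓

p(s) = -3s^3 - 4s^2 + 4s - 1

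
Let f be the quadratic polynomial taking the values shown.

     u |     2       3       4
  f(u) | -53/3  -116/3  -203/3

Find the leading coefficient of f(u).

-4

Write f(u) = au^2 + bu + c. Substituting each data point gives a linear system:
  4a + 2b + c = -53/3
  9a + 3b + c = -116/3
  16a + 4b + c = -203/3
Solving the system yields a = -4, b = -1, c = 1/3.
So f(u) = -4u² - u + 1/3.
The leading coefficient is -4.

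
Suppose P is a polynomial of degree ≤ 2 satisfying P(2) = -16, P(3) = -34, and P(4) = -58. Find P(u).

Write P(u) = au^2 + bu + c. Substituting each data point gives a linear system:
  4a + 2b + c = -16
  9a + 3b + c = -34
  16a + 4b + c = -58
Solving the system yields a = -3, b = -3, c = 2.
So P(u) = -3u² - 3u + 2.
Check: P(2) = -16. ✓

P(u) = -3u^2 - 3u + 2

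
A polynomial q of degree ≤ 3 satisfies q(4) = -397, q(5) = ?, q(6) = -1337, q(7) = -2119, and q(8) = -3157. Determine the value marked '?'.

-775

On equispaced nodes a degree-3 polynomial has vanishing fourth forward difference, so
  q(4) - 4·q(5) + 6·q(6) - 4·q(7) + q(8) = 0.
Substituting the known values and solving for q(5):
  -4·q(5) = 3100
  q(5) = -775.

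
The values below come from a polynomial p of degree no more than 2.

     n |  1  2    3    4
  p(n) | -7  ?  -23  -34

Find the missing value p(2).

The 3 known points determine the degree-2 polynomial uniquely.
Write p(n) = an^2 + bn + c. Substituting each data point gives a linear system:
  a + b + c = -7
  9a + 3b + c = -23
  16a + 4b + c = -34
Solving the system yields a = -1, b = -4, c = -2.
So p(n) = -n^2 - 4n - 2.
Then p(2) = -14.

-14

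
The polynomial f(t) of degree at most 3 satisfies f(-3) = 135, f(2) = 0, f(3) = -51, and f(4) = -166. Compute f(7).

-1135

Using the Lagrange interpolation formula with nodes -3, 2, 3, 4:
  L_0(t) = (t - 2)(t - 3)(t - 4) / -210
  L_1(t) = (t + 3)(t - 3)(t - 4) / 10
  L_2(t) = (t + 3)(t - 2)(t - 4) / -6
  L_3(t) = (t + 3)(t - 2)(t - 3) / 14
Then f(t) = 135·L_0(t) + 0·L_1(t) - 51·L_2(t) - 166·L_3(t).
Expanding and collecting terms gives f(t) = -4t^3 + 4t^2 + 5t + 6.
Evaluating at t = 7: f(7) = -1135.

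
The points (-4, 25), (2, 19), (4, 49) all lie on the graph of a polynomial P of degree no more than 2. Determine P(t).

Write P(t) = at^2 + bt + c. Substituting each data point gives a linear system:
  16a - 4b + c = 25
  4a + 2b + c = 19
  16a + 4b + c = 49
Solving the system yields a = 2, b = 3, c = 5.
So P(t) = 2t^2 + 3t + 5.
Check: P(-4) = 25. ✓

P(t) = 2t^2 + 3t + 5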